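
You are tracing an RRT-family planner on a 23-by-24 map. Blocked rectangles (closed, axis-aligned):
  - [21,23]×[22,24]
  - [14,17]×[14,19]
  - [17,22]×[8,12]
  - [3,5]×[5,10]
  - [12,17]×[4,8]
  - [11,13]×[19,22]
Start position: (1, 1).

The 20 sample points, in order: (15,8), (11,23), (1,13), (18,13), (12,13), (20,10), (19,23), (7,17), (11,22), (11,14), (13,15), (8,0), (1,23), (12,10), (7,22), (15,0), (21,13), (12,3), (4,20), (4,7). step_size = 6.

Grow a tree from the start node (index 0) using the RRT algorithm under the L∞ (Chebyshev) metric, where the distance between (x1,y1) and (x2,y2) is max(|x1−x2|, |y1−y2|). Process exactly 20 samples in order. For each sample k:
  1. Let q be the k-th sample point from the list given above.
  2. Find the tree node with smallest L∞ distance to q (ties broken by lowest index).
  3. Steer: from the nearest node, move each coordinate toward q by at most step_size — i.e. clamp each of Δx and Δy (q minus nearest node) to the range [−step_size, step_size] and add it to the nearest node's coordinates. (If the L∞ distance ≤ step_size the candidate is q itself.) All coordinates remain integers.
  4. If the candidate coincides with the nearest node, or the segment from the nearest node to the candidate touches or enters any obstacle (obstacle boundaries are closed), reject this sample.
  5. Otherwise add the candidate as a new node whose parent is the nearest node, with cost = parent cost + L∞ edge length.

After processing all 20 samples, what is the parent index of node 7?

Parent of node 7: 4

1. q=(15,8) nearest=0 d=14 new=(7,7) → blocked by [3,5]×[5,10], reject
2. q=(11,23) nearest=0 d=22 new=(7,7) → blocked by [3,5]×[5,10], reject
3. q=(1,13) nearest=0 d=12 new=(1,7) → add node 1 parent=0 cost=6
4. q=(18,13) nearest=0 d=17 new=(7,7) → blocked by [3,5]×[5,10], reject
5. q=(12,13) nearest=1 d=11 new=(7,13) → blocked by [3,5]×[5,10], reject
6. q=(20,10) nearest=0 d=19 new=(7,7) → blocked by [3,5]×[5,10], reject
7. q=(19,23) nearest=1 d=18 new=(7,13) → blocked by [3,5]×[5,10], reject
8. q=(7,17) nearest=1 d=10 new=(7,13) → blocked by [3,5]×[5,10], reject
9. q=(11,22) nearest=1 d=15 new=(7,13) → blocked by [3,5]×[5,10], reject
10. q=(11,14) nearest=1 d=10 new=(7,13) → blocked by [3,5]×[5,10], reject
11. q=(13,15) nearest=1 d=12 new=(7,13) → blocked by [3,5]×[5,10], reject
12. q=(8,0) nearest=0 d=7 new=(7,0) → add node 2 parent=0 cost=6
13. q=(1,23) nearest=1 d=16 new=(1,13) → add node 3 parent=1 cost=12
14. q=(12,10) nearest=2 d=10 new=(12,6) → blocked by [12,17]×[4,8], reject
15. q=(7,22) nearest=3 d=9 new=(7,19) → add node 4 parent=3 cost=18
16. q=(15,0) nearest=2 d=8 new=(13,0) → add node 5 parent=2 cost=12
17. q=(21,13) nearest=5 d=13 new=(19,6) → blocked by [12,17]×[4,8], reject
18. q=(12,3) nearest=5 d=3 new=(12,3) → add node 6 parent=5 cost=15
19. q=(4,20) nearest=4 d=3 new=(4,20) → add node 7 parent=4 cost=21
20. q=(4,7) nearest=1 d=3 new=(4,7) → blocked by [3,5]×[5,10], reject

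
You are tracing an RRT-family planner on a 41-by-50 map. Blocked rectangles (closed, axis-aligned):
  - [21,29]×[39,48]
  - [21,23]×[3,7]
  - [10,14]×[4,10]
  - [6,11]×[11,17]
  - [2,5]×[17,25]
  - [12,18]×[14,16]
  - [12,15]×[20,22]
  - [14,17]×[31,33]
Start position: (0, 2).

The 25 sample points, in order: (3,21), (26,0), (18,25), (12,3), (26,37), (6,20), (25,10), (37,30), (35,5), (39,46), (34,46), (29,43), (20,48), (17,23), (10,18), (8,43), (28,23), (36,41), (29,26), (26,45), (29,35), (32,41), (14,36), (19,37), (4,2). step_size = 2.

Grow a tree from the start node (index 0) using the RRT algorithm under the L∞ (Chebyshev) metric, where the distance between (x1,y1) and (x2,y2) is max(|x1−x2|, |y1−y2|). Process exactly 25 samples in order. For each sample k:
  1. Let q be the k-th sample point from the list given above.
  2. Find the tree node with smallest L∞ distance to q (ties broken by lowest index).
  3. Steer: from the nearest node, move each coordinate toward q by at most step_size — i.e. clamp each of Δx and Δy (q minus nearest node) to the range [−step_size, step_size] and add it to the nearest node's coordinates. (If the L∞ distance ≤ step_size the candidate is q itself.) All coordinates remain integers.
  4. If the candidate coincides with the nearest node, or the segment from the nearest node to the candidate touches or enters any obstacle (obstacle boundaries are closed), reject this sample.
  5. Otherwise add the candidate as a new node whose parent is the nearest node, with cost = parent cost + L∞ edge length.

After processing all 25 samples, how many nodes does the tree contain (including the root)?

1. q=(3,21) nearest=0 d=19 new=(2,4) → add node 1 parent=0 cost=2
2. q=(26,0) nearest=1 d=24 new=(4,2) → add node 2 parent=1 cost=4
3. q=(18,25) nearest=1 d=21 new=(4,6) → add node 3 parent=1 cost=4
4. q=(12,3) nearest=2 d=8 new=(6,3) → add node 4 parent=2 cost=6
5. q=(26,37) nearest=3 d=31 new=(6,8) → add node 5 parent=3 cost=6
6. q=(6,20) nearest=5 d=12 new=(6,10) → add node 6 parent=5 cost=8
7. q=(25,10) nearest=4 d=19 new=(8,5) → add node 7 parent=4 cost=8
8. q=(37,30) nearest=7 d=29 new=(10,7) → blocked by [10,14]×[4,10], reject
9. q=(35,5) nearest=7 d=27 new=(10,5) → blocked by [10,14]×[4,10], reject
10. q=(39,46) nearest=6 d=36 new=(8,12) → blocked by [6,11]×[11,17], reject
11. q=(34,46) nearest=6 d=36 new=(8,12) → blocked by [6,11]×[11,17], reject
12. q=(29,43) nearest=6 d=33 new=(8,12) → blocked by [6,11]×[11,17], reject
13. q=(20,48) nearest=6 d=38 new=(8,12) → blocked by [6,11]×[11,17], reject
14. q=(17,23) nearest=6 d=13 new=(8,12) → blocked by [6,11]×[11,17], reject
15. q=(10,18) nearest=6 d=8 new=(8,12) → blocked by [6,11]×[11,17], reject
16. q=(8,43) nearest=6 d=33 new=(8,12) → blocked by [6,11]×[11,17], reject
17. q=(28,23) nearest=7 d=20 new=(10,7) → blocked by [10,14]×[4,10], reject
18. q=(36,41) nearest=6 d=31 new=(8,12) → blocked by [6,11]×[11,17], reject
19. q=(29,26) nearest=7 d=21 new=(10,7) → blocked by [10,14]×[4,10], reject
20. q=(26,45) nearest=6 d=35 new=(8,12) → blocked by [6,11]×[11,17], reject
21. q=(29,35) nearest=6 d=25 new=(8,12) → blocked by [6,11]×[11,17], reject
22. q=(32,41) nearest=6 d=31 new=(8,12) → blocked by [6,11]×[11,17], reject
23. q=(14,36) nearest=6 d=26 new=(8,12) → blocked by [6,11]×[11,17], reject
24. q=(19,37) nearest=6 d=27 new=(8,12) → blocked by [6,11]×[11,17], reject
25. q=(4,2) nearest=2 d=0 → coincident, reject

Node count: 8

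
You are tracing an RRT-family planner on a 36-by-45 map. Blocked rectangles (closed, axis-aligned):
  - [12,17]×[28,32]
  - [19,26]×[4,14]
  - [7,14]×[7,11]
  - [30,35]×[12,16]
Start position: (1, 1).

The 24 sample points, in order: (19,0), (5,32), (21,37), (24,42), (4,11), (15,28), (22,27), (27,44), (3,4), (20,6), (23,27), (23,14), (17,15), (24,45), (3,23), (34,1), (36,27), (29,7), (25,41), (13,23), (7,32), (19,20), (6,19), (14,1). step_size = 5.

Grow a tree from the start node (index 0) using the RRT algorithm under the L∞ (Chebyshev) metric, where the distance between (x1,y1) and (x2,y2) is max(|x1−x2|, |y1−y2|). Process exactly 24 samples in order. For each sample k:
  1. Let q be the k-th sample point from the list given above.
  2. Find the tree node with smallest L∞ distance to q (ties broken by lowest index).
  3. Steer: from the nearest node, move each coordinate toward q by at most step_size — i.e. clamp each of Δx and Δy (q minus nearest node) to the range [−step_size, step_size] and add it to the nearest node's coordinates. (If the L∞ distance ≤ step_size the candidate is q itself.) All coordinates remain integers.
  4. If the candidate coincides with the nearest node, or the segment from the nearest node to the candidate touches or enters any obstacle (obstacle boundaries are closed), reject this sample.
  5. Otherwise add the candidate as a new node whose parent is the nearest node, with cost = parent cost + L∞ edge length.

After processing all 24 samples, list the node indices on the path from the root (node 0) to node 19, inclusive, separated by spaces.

Path: 0 1 19

1. q=(19,0) nearest=0 d=18 new=(6,0) → add node 1 parent=0 cost=5
2. q=(5,32) nearest=0 d=31 new=(5,6) → add node 2 parent=0 cost=5
3. q=(21,37) nearest=2 d=31 new=(10,11) → blocked by [7,14]×[7,11], reject
4. q=(24,42) nearest=2 d=36 new=(10,11) → blocked by [7,14]×[7,11], reject
5. q=(4,11) nearest=2 d=5 new=(4,11) → add node 3 parent=2 cost=10
6. q=(15,28) nearest=3 d=17 new=(9,16) → add node 4 parent=3 cost=15
7. q=(22,27) nearest=4 d=13 new=(14,21) → add node 5 parent=4 cost=20
8. q=(27,44) nearest=5 d=23 new=(19,26) → add node 6 parent=5 cost=25
9. q=(3,4) nearest=2 d=2 new=(3,4) → add node 7 parent=2 cost=7
10. q=(20,6) nearest=4 d=11 new=(14,11) → blocked by [7,14]×[7,11], reject
11. q=(23,27) nearest=6 d=4 new=(23,27) → add node 8 parent=6 cost=29
12. q=(23,14) nearest=5 d=9 new=(19,16) → add node 9 parent=5 cost=25
13. q=(17,15) nearest=9 d=2 new=(17,15) → add node 10 parent=9 cost=27
14. q=(24,45) nearest=8 d=18 new=(24,32) → add node 11 parent=8 cost=34
15. q=(3,23) nearest=4 d=7 new=(4,21) → add node 12 parent=4 cost=20
16. q=(34,1) nearest=9 d=15 new=(24,11) → blocked by [19,26]×[4,14], reject
17. q=(36,27) nearest=11 d=12 new=(29,27) → add node 13 parent=11 cost=39
18. q=(29,7) nearest=9 d=10 new=(24,11) → blocked by [19,26]×[4,14], reject
19. q=(25,41) nearest=11 d=9 new=(25,37) → add node 14 parent=11 cost=39
20. q=(13,23) nearest=5 d=2 new=(13,23) → add node 15 parent=5 cost=22
21. q=(7,32) nearest=15 d=9 new=(8,28) → add node 16 parent=15 cost=27
22. q=(19,20) nearest=9 d=4 new=(19,20) → add node 17 parent=9 cost=29
23. q=(6,19) nearest=12 d=2 new=(6,19) → add node 18 parent=12 cost=22
24. q=(14,1) nearest=1 d=8 new=(11,1) → add node 19 parent=1 cost=10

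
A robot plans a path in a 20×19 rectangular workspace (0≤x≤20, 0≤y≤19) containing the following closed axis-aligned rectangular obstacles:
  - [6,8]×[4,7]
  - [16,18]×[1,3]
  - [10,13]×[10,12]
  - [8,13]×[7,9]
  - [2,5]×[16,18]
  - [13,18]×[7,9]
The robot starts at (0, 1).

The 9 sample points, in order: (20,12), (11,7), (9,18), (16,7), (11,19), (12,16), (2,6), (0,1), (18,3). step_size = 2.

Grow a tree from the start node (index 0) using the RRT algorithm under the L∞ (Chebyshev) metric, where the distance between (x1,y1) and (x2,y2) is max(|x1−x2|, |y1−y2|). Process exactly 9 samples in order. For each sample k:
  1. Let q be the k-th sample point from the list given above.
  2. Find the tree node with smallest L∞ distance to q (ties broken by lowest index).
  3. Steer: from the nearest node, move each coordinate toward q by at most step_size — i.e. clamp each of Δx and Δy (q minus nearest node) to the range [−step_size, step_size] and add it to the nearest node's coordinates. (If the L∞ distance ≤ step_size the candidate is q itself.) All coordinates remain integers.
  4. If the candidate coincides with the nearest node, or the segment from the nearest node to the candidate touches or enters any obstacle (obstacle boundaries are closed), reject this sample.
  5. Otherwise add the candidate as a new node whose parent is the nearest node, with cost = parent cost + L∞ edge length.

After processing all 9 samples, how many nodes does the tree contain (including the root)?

1. q=(20,12) nearest=0 d=20 new=(2,3) → add node 1 parent=0 cost=2
2. q=(11,7) nearest=1 d=9 new=(4,5) → add node 2 parent=1 cost=4
3. q=(9,18) nearest=2 d=13 new=(6,7) → blocked by [6,8]×[4,7], reject
4. q=(16,7) nearest=2 d=12 new=(6,7) → blocked by [6,8]×[4,7], reject
5. q=(11,19) nearest=2 d=14 new=(6,7) → blocked by [6,8]×[4,7], reject
6. q=(12,16) nearest=2 d=11 new=(6,7) → blocked by [6,8]×[4,7], reject
7. q=(2,6) nearest=2 d=2 new=(2,6) → add node 3 parent=2 cost=6
8. q=(0,1) nearest=0 d=0 → coincident, reject
9. q=(18,3) nearest=2 d=14 new=(6,3) → add node 4 parent=2 cost=6

Node count: 5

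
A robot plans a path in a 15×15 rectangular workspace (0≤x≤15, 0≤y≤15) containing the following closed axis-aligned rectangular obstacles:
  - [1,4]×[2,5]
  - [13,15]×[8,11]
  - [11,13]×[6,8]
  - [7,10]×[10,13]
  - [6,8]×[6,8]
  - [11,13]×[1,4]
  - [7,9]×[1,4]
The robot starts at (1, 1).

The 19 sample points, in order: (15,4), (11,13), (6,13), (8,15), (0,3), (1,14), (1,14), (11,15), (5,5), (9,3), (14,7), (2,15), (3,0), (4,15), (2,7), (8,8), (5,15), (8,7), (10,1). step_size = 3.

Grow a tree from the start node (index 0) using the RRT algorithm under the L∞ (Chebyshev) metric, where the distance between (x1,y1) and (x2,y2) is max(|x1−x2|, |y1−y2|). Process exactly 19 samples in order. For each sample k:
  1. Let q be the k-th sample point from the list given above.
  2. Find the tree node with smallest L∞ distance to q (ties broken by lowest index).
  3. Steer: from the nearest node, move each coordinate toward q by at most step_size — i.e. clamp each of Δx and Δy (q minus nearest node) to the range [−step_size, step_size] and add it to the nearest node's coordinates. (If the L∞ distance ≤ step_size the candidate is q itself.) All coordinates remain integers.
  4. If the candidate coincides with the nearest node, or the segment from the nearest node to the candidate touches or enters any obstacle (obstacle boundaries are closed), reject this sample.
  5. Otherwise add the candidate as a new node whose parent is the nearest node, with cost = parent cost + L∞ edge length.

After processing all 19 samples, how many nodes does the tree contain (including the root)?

Node count: 11

1. q=(15,4) nearest=0 d=14 new=(4,4) → blocked by [1,4]×[2,5], reject
2. q=(11,13) nearest=0 d=12 new=(4,4) → blocked by [1,4]×[2,5], reject
3. q=(6,13) nearest=0 d=12 new=(4,4) → blocked by [1,4]×[2,5], reject
4. q=(8,15) nearest=0 d=14 new=(4,4) → blocked by [1,4]×[2,5], reject
5. q=(0,3) nearest=0 d=2 new=(0,3) → add node 1 parent=0 cost=2
6. q=(1,14) nearest=1 d=11 new=(1,6) → add node 2 parent=1 cost=5
7. q=(1,14) nearest=2 d=8 new=(1,9) → add node 3 parent=2 cost=8
8. q=(11,15) nearest=2 d=10 new=(4,9) → add node 4 parent=2 cost=8
9. q=(5,5) nearest=0 d=4 new=(4,4) → blocked by [1,4]×[2,5], reject
10. q=(9,3) nearest=4 d=6 new=(7,6) → blocked by [6,8]×[6,8], reject
11. q=(14,7) nearest=4 d=10 new=(7,7) → blocked by [6,8]×[6,8], reject
12. q=(2,15) nearest=3 d=6 new=(2,12) → add node 5 parent=3 cost=11
13. q=(3,0) nearest=0 d=2 new=(3,0) → add node 6 parent=0 cost=2
14. q=(4,15) nearest=5 d=3 new=(4,15) → add node 7 parent=5 cost=14
15. q=(2,7) nearest=2 d=1 new=(2,7) → add node 8 parent=2 cost=6
16. q=(8,8) nearest=4 d=4 new=(7,8) → blocked by [6,8]×[6,8], reject
17. q=(5,15) nearest=7 d=1 new=(5,15) → add node 9 parent=7 cost=15
18. q=(8,7) nearest=4 d=4 new=(7,7) → blocked by [6,8]×[6,8], reject
19. q=(10,1) nearest=6 d=7 new=(6,1) → add node 10 parent=6 cost=5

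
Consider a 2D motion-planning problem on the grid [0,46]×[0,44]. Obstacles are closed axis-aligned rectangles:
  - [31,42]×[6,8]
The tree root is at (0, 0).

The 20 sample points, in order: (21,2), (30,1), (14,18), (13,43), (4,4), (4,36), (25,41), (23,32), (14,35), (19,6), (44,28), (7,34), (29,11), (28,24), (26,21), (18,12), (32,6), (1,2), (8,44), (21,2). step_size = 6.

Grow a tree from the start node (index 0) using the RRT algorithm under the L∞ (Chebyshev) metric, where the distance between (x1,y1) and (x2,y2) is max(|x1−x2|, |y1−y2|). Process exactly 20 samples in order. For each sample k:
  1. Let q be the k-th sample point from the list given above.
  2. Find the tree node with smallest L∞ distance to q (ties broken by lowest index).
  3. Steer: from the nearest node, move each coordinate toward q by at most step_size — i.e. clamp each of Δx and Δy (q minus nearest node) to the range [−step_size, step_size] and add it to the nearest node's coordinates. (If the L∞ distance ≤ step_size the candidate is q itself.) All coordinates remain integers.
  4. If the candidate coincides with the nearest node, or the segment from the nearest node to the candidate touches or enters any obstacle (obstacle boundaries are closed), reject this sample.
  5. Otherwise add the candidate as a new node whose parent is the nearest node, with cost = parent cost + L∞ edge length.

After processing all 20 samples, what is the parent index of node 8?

1. q=(21,2) nearest=0 d=21 new=(6,2) → add node 1 parent=0 cost=6
2. q=(30,1) nearest=1 d=24 new=(12,1) → add node 2 parent=1 cost=12
3. q=(14,18) nearest=1 d=16 new=(12,8) → add node 3 parent=1 cost=12
4. q=(13,43) nearest=3 d=35 new=(13,14) → add node 4 parent=3 cost=18
5. q=(4,4) nearest=1 d=2 new=(4,4) → add node 5 parent=1 cost=8
6. q=(4,36) nearest=4 d=22 new=(7,20) → add node 6 parent=4 cost=24
7. q=(25,41) nearest=6 d=21 new=(13,26) → add node 7 parent=6 cost=30
8. q=(23,32) nearest=7 d=10 new=(19,32) → add node 8 parent=7 cost=36
9. q=(14,35) nearest=8 d=5 new=(14,35) → add node 9 parent=8 cost=41
10. q=(19,6) nearest=2 d=7 new=(18,6) → add node 10 parent=2 cost=18
11. q=(44,28) nearest=8 d=25 new=(25,28) → add node 11 parent=8 cost=42
12. q=(7,34) nearest=9 d=7 new=(8,34) → add node 12 parent=9 cost=47
13. q=(29,11) nearest=10 d=11 new=(24,11) → add node 13 parent=10 cost=24
14. q=(28,24) nearest=11 d=4 new=(28,24) → add node 14 parent=11 cost=46
15. q=(26,21) nearest=14 d=3 new=(26,21) → add node 15 parent=14 cost=49
16. q=(18,12) nearest=4 d=5 new=(18,12) → add node 16 parent=4 cost=23
17. q=(32,6) nearest=13 d=8 new=(30,6) → add node 17 parent=13 cost=30
18. q=(1,2) nearest=0 d=2 new=(1,2) → add node 18 parent=0 cost=2
19. q=(8,44) nearest=9 d=9 new=(8,41) → add node 19 parent=9 cost=47
20. q=(21,2) nearest=10 d=4 new=(21,2) → add node 20 parent=10 cost=22

Parent of node 8: 7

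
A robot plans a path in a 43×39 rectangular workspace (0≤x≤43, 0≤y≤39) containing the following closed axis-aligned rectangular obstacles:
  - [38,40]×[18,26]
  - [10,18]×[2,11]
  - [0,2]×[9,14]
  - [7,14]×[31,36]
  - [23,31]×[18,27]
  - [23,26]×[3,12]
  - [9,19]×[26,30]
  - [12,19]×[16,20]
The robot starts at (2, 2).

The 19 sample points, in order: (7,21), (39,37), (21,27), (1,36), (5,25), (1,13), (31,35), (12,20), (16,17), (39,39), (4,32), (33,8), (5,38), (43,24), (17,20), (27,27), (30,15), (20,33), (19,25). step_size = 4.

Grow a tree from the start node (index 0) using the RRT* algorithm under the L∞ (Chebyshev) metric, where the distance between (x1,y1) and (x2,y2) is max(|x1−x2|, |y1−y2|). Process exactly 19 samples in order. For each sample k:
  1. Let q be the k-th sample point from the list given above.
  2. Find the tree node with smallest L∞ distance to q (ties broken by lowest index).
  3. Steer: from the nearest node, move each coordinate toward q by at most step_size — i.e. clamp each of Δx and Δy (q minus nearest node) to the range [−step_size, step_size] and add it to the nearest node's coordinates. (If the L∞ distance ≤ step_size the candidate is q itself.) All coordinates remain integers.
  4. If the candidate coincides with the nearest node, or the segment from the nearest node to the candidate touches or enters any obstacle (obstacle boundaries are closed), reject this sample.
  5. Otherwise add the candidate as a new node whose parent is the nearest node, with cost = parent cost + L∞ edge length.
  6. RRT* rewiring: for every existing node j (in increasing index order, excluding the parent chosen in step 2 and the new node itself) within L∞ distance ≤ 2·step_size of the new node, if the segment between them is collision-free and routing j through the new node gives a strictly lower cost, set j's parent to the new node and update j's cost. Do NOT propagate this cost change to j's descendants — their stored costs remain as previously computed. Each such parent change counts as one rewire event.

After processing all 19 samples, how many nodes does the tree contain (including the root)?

1. q=(7,21) nearest=0 d=19 new=(6,6) → add node 1 parent=0 cost=4
2. q=(39,37) nearest=1 d=33 new=(10,10) → blocked by [10,18]×[2,11], reject
3. q=(21,27) nearest=1 d=21 new=(10,10) → blocked by [10,18]×[2,11], reject
4. q=(1,36) nearest=1 d=30 new=(2,10) → blocked by [0,2]×[9,14], reject
5. q=(5,25) nearest=1 d=19 new=(5,10) → add node 2 parent=1 cost=8
6. q=(1,13) nearest=2 d=4 new=(1,13) → blocked by [0,2]×[9,14], reject
7. q=(31,35) nearest=2 d=26 new=(9,14) → add node 3 parent=2 cost=12
8. q=(12,20) nearest=3 d=6 new=(12,18) → blocked by [12,19]×[16,20], reject
9. q=(16,17) nearest=3 d=7 new=(13,17) → blocked by [12,19]×[16,20], reject
10. q=(39,39) nearest=3 d=30 new=(13,18) → blocked by [12,19]×[16,20], reject
11. q=(4,32) nearest=3 d=18 new=(5,18) → add node 4 parent=3 cost=16
12. q=(33,8) nearest=3 d=24 new=(13,10) → blocked by [10,18]×[2,11], reject
13. q=(5,38) nearest=4 d=20 new=(5,22) → add node 5 parent=4 cost=20
14. q=(43,24) nearest=3 d=34 new=(13,18) → blocked by [12,19]×[16,20], reject
15. q=(17,20) nearest=3 d=8 new=(13,18) → blocked by [12,19]×[16,20], reject
16. q=(27,27) nearest=3 d=18 new=(13,18) → blocked by [12,19]×[16,20], reject
17. q=(30,15) nearest=3 d=21 new=(13,15) → add node 6 parent=3 cost=16
18. q=(20,33) nearest=4 d=15 new=(9,22) → add node 7 parent=4 cost=20
19. q=(19,25) nearest=6 d=10 new=(17,19) → blocked by [12,19]×[16,20], reject

Node count: 8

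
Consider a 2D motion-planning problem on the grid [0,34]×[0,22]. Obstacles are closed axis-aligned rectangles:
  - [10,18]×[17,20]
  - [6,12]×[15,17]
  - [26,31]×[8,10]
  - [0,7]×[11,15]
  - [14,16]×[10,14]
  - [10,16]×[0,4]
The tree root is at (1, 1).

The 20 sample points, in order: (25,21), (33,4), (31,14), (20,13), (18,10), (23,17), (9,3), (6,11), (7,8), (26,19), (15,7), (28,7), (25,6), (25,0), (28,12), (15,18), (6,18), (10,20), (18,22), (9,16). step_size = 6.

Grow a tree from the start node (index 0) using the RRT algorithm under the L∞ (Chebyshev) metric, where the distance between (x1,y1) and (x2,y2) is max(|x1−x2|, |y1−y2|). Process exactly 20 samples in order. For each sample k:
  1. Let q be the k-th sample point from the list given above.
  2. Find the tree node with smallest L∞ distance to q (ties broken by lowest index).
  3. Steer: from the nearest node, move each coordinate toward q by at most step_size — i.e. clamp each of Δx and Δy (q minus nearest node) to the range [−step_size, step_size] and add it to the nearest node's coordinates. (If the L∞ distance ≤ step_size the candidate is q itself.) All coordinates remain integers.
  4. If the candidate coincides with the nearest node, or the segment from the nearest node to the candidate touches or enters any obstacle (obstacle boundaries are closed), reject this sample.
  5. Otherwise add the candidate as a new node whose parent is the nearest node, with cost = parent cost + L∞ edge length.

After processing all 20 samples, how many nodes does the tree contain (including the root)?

1. q=(25,21) nearest=0 d=24 new=(7,7) → add node 1 parent=0 cost=6
2. q=(33,4) nearest=1 d=26 new=(13,4) → blocked by [10,16]×[0,4], reject
3. q=(31,14) nearest=1 d=24 new=(13,13) → add node 2 parent=1 cost=12
4. q=(20,13) nearest=2 d=7 new=(19,13) → blocked by [14,16]×[10,14], reject
5. q=(18,10) nearest=2 d=5 new=(18,10) → blocked by [14,16]×[10,14], reject
6. q=(23,17) nearest=2 d=10 new=(19,17) → blocked by [14,16]×[10,14], reject
7. q=(9,3) nearest=1 d=4 new=(9,3) → add node 3 parent=1 cost=10
8. q=(6,11) nearest=1 d=4 new=(6,11) → blocked by [0,7]×[11,15], reject
9. q=(7,8) nearest=1 d=1 new=(7,8) → add node 4 parent=1 cost=7
10. q=(26,19) nearest=2 d=13 new=(19,19) → blocked by [10,18]×[17,20], reject
11. q=(15,7) nearest=2 d=6 new=(15,7) → blocked by [14,16]×[10,14], reject
12. q=(28,7) nearest=2 d=15 new=(19,7) → blocked by [14,16]×[10,14], reject
13. q=(25,6) nearest=2 d=12 new=(19,7) → blocked by [14,16]×[10,14], reject
14. q=(25,0) nearest=2 d=13 new=(19,7) → blocked by [14,16]×[10,14], reject
15. q=(28,12) nearest=2 d=15 new=(19,12) → blocked by [14,16]×[10,14], reject
16. q=(15,18) nearest=2 d=5 new=(15,18) → blocked by [10,18]×[17,20], reject
17. q=(6,18) nearest=2 d=7 new=(7,18) → blocked by [6,12]×[15,17], reject
18. q=(10,20) nearest=2 d=7 new=(10,19) → blocked by [10,18]×[17,20], reject
19. q=(18,22) nearest=2 d=9 new=(18,19) → blocked by [10,18]×[17,20], reject
20. q=(9,16) nearest=2 d=4 new=(9,16) → blocked by [6,12]×[15,17], reject

Node count: 5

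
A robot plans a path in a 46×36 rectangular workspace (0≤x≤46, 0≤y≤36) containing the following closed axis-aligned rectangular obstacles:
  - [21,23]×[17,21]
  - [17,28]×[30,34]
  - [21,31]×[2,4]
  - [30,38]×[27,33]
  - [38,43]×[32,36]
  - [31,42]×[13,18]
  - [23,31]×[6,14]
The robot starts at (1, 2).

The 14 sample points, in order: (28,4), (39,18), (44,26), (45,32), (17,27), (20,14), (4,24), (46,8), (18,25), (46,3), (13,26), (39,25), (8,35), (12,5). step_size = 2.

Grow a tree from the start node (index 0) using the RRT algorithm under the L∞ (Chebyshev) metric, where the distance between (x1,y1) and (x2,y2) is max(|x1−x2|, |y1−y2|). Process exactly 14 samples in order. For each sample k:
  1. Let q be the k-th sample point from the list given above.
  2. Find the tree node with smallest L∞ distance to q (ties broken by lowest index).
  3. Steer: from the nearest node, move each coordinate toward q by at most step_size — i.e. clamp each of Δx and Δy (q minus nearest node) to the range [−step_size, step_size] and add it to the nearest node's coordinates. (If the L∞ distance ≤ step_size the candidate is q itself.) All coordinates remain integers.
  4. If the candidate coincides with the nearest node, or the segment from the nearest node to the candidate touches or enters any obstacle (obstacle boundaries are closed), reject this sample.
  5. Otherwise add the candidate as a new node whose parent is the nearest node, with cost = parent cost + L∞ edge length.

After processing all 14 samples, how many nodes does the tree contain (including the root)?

Node count: 15

1. q=(28,4) nearest=0 d=27 new=(3,4) → add node 1 parent=0 cost=2
2. q=(39,18) nearest=1 d=36 new=(5,6) → add node 2 parent=1 cost=4
3. q=(44,26) nearest=2 d=39 new=(7,8) → add node 3 parent=2 cost=6
4. q=(45,32) nearest=3 d=38 new=(9,10) → add node 4 parent=3 cost=8
5. q=(17,27) nearest=4 d=17 new=(11,12) → add node 5 parent=4 cost=10
6. q=(20,14) nearest=5 d=9 new=(13,14) → add node 6 parent=5 cost=12
7. q=(4,24) nearest=6 d=10 new=(11,16) → add node 7 parent=6 cost=14
8. q=(46,8) nearest=6 d=33 new=(15,12) → add node 8 parent=6 cost=14
9. q=(18,25) nearest=7 d=9 new=(13,18) → add node 9 parent=7 cost=16
10. q=(46,3) nearest=8 d=31 new=(17,10) → add node 10 parent=8 cost=16
11. q=(13,26) nearest=9 d=8 new=(13,20) → add node 11 parent=9 cost=18
12. q=(39,25) nearest=10 d=22 new=(19,12) → add node 12 parent=10 cost=18
13. q=(8,35) nearest=11 d=15 new=(11,22) → add node 13 parent=11 cost=20
14. q=(12,5) nearest=3 d=5 new=(9,6) → add node 14 parent=3 cost=8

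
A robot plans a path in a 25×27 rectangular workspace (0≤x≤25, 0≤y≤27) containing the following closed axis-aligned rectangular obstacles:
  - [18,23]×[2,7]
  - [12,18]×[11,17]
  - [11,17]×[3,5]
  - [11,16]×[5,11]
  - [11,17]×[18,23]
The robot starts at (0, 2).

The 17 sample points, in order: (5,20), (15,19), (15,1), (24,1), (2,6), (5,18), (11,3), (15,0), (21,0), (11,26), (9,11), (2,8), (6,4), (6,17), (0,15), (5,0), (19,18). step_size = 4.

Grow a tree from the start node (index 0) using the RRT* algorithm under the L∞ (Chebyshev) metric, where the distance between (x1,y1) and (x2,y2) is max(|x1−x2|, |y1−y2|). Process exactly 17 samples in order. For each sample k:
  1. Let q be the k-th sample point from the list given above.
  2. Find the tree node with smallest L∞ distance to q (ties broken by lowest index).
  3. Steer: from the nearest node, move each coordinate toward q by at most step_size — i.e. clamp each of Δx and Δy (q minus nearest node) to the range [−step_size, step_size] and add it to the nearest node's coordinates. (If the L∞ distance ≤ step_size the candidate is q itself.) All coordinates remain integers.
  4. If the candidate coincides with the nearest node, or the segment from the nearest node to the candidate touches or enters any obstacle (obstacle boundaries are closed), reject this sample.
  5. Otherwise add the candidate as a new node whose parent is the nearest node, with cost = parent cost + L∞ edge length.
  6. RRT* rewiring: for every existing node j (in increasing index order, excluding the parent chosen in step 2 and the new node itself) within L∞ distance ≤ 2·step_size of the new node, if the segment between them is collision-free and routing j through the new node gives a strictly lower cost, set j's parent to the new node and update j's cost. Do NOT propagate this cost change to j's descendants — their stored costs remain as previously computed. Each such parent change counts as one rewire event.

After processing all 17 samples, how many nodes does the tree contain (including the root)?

Node count: 15

1. q=(5,20) nearest=0 d=18 new=(4,6) → add node 1 parent=0 cost=4
2. q=(15,19) nearest=1 d=13 new=(8,10) → add node 2 parent=1 cost=8
3. q=(15,1) nearest=2 d=9 new=(12,6) → blocked by [11,16]×[5,11], reject
4. q=(24,1) nearest=2 d=16 new=(12,6) → blocked by [11,16]×[5,11], reject
5. q=(2,6) nearest=1 d=2 new=(2,6) → add node 3 parent=1 cost=6
6. q=(5,18) nearest=2 d=8 new=(5,14) → add node 4 parent=2 cost=12
7. q=(11,3) nearest=1 d=7 new=(8,3) → add node 5 parent=1 cost=8
8. q=(15,0) nearest=5 d=7 new=(12,0) → add node 6 parent=5 cost=12
9. q=(21,0) nearest=6 d=9 new=(16,0) → add node 7 parent=6 cost=16
10. q=(11,26) nearest=4 d=12 new=(9,18) → add node 8 parent=4 cost=16
11. q=(9,11) nearest=2 d=1 new=(9,11) → add node 9 parent=2 cost=9
12. q=(2,8) nearest=1 d=2 new=(2,8) → add node 10 parent=1 cost=6
13. q=(6,4) nearest=1 d=2 new=(6,4) → add node 11 parent=1 cost=6
14. q=(6,17) nearest=4 d=3 new=(6,17) → add node 12 parent=4 cost=15
15. q=(0,15) nearest=4 d=5 new=(1,15) → add node 13 parent=4 cost=16
16. q=(5,0) nearest=5 d=3 new=(5,0) → add node 14 parent=5 cost=11
17. q=(19,18) nearest=8 d=10 new=(13,18) → blocked by [11,17]×[18,23], reject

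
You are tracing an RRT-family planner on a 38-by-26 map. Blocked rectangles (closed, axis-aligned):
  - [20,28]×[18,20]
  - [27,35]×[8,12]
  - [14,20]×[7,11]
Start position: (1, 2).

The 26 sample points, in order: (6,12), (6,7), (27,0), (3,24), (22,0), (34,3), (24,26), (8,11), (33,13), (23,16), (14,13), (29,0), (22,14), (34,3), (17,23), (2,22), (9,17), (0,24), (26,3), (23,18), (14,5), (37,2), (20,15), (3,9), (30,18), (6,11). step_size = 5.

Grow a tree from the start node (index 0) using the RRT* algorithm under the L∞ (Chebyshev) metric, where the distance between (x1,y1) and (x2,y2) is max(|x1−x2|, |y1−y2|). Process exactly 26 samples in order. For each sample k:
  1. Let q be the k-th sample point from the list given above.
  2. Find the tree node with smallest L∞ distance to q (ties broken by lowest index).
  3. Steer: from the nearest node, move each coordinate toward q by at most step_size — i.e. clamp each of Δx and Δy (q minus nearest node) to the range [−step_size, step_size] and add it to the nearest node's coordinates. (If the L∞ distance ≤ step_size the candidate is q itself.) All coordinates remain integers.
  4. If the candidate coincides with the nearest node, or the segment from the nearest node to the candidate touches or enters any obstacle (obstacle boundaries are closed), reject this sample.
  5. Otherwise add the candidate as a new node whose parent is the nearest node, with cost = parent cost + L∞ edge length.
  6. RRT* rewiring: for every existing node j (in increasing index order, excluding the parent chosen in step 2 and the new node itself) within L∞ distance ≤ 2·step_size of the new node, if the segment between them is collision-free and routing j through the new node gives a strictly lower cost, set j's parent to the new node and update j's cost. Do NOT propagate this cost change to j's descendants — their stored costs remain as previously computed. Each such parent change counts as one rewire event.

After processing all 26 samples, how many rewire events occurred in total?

1. q=(6,12) nearest=0 d=10 new=(6,7) → add node 1 parent=0 cost=5
2. q=(6,7) nearest=1 d=0 → coincident, reject
3. q=(27,0) nearest=1 d=21 new=(11,2) → add node 2 parent=1 cost=10
4. q=(3,24) nearest=1 d=17 new=(3,12) → add node 3 parent=1 cost=10
5. q=(22,0) nearest=2 d=11 new=(16,0) → add node 4 parent=2 cost=15
6. q=(34,3) nearest=4 d=18 new=(21,3) → add node 5 parent=4 cost=20
7. q=(24,26) nearest=1 d=19 new=(11,12) → add node 6 parent=1 cost=10
8. q=(8,11) nearest=6 d=3 new=(8,11) → add node 7 parent=6 cost=13
9. q=(33,13) nearest=5 d=12 new=(26,8) → add node 8 parent=5 cost=25
10. q=(23,16) nearest=8 d=8 new=(23,13) → add node 9 parent=8 cost=30
11. q=(14,13) nearest=6 d=3 new=(14,13) → add node 10 parent=6 cost=13; rewire 9→10 (22<30)
12. q=(29,0) nearest=5 d=8 new=(26,0) → add node 11 parent=5 cost=25
13. q=(22,14) nearest=9 d=1 new=(22,14) → add node 12 parent=9 cost=23
14. q=(34,3) nearest=8 d=8 new=(31,3) → add node 13 parent=8 cost=30
15. q=(17,23) nearest=12 d=9 new=(17,19) → add node 14 parent=12 cost=28
16. q=(2,22) nearest=3 d=10 new=(2,17) → add node 15 parent=3 cost=15
17. q=(9,17) nearest=6 d=5 new=(9,17) → add node 16 parent=6 cost=15; rewire 14→16 (23<28)
18. q=(0,24) nearest=15 d=7 new=(0,22) → add node 17 parent=15 cost=20
19. q=(26,3) nearest=11 d=3 new=(26,3) → add node 18 parent=11 cost=28
20. q=(23,18) nearest=12 d=4 new=(23,18) → blocked by [20,28]×[18,20], reject
21. q=(14,5) nearest=2 d=3 new=(14,5) → add node 19 parent=2 cost=13
22. q=(37,2) nearest=13 d=6 new=(36,2) → add node 20 parent=13 cost=35
23. q=(20,15) nearest=12 d=2 new=(20,15) → add node 21 parent=12 cost=25
24. q=(3,9) nearest=1 d=3 new=(3,9) → add node 22 parent=1 cost=8
25. q=(30,18) nearest=9 d=7 new=(28,18) → blocked by [20,28]×[18,20], reject
26. q=(6,11) nearest=7 d=2 new=(6,11) → add node 23 parent=7 cost=15

Rewire events: 2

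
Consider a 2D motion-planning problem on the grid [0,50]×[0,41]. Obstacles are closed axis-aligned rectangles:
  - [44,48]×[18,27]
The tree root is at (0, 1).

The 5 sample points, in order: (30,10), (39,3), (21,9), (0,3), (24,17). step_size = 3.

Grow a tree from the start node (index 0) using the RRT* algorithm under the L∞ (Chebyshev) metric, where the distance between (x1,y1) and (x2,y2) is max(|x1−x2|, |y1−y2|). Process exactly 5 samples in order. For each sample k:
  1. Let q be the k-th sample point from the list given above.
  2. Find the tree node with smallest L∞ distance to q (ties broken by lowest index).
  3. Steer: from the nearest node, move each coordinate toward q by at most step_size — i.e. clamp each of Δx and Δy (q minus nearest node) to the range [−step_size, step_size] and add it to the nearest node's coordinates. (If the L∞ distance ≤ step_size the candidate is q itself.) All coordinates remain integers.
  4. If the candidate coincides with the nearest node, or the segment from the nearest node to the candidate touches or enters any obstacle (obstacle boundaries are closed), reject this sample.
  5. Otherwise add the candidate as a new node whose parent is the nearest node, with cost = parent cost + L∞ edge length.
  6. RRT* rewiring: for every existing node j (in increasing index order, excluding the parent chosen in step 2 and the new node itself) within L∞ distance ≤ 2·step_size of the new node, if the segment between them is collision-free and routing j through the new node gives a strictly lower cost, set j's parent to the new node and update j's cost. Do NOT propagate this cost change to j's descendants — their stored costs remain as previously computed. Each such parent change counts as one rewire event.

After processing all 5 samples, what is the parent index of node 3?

1. q=(30,10) nearest=0 d=30 new=(3,4) → add node 1 parent=0 cost=3
2. q=(39,3) nearest=1 d=36 new=(6,3) → add node 2 parent=1 cost=6
3. q=(21,9) nearest=2 d=15 new=(9,6) → add node 3 parent=2 cost=9
4. q=(0,3) nearest=0 d=2 new=(0,3) → add node 4 parent=0 cost=2
5. q=(24,17) nearest=3 d=15 new=(12,9) → add node 5 parent=3 cost=12

Parent of node 3: 2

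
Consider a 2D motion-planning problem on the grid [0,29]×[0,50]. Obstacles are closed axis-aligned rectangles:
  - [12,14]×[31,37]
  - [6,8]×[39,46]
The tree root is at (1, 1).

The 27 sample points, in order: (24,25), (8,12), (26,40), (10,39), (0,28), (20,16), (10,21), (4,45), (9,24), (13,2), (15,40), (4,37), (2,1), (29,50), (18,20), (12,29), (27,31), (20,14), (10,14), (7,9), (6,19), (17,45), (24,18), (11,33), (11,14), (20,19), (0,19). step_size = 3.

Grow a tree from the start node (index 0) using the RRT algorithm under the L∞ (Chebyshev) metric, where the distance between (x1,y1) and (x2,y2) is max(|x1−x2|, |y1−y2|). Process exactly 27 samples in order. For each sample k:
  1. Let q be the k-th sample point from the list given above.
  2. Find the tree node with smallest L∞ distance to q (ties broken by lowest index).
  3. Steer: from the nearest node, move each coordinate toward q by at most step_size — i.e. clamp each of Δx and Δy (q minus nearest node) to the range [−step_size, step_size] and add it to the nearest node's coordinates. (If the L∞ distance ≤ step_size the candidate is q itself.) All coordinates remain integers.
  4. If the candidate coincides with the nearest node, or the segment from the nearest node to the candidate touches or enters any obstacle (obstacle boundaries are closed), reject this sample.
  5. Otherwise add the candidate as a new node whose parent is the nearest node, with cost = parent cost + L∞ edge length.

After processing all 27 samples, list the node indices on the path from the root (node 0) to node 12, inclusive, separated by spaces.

1. q=(24,25) nearest=0 d=24 new=(4,4) → add node 1 parent=0 cost=3
2. q=(8,12) nearest=1 d=8 new=(7,7) → add node 2 parent=1 cost=6
3. q=(26,40) nearest=2 d=33 new=(10,10) → add node 3 parent=2 cost=9
4. q=(10,39) nearest=3 d=29 new=(10,13) → add node 4 parent=3 cost=12
5. q=(0,28) nearest=4 d=15 new=(7,16) → add node 5 parent=4 cost=15
6. q=(20,16) nearest=3 d=10 new=(13,13) → add node 6 parent=3 cost=12
7. q=(10,21) nearest=5 d=5 new=(10,19) → add node 7 parent=5 cost=18
8. q=(4,45) nearest=7 d=26 new=(7,22) → add node 8 parent=7 cost=21
9. q=(9,24) nearest=8 d=2 new=(9,24) → add node 9 parent=8 cost=23
10. q=(13,2) nearest=2 d=6 new=(10,4) → add node 10 parent=2 cost=9
11. q=(15,40) nearest=9 d=16 new=(12,27) → add node 11 parent=9 cost=26
12. q=(4,37) nearest=11 d=10 new=(9,30) → add node 12 parent=11 cost=29
13. q=(2,1) nearest=0 d=1 new=(2,1) → add node 13 parent=0 cost=1
14. q=(29,50) nearest=12 d=20 new=(12,33) → blocked by [12,14]×[31,37], reject
15. q=(18,20) nearest=6 d=7 new=(16,16) → add node 14 parent=6 cost=15
16. q=(12,29) nearest=11 d=2 new=(12,29) → add node 15 parent=11 cost=28
17. q=(27,31) nearest=11 d=15 new=(15,30) → add node 16 parent=11 cost=29
18. q=(20,14) nearest=14 d=4 new=(19,14) → add node 17 parent=14 cost=18
19. q=(10,14) nearest=4 d=1 new=(10,14) → add node 18 parent=4 cost=13
20. q=(7,9) nearest=2 d=2 new=(7,9) → add node 19 parent=2 cost=8
21. q=(6,19) nearest=5 d=3 new=(6,19) → add node 20 parent=5 cost=18
22. q=(17,45) nearest=12 d=15 new=(12,33) → blocked by [12,14]×[31,37], reject
23. q=(24,18) nearest=17 d=5 new=(22,17) → add node 21 parent=17 cost=21
24. q=(11,33) nearest=12 d=3 new=(11,33) → add node 22 parent=12 cost=32
25. q=(11,14) nearest=4 d=1 new=(11,14) → add node 23 parent=4 cost=13
26. q=(20,19) nearest=21 d=2 new=(20,19) → add node 24 parent=21 cost=23
27. q=(0,19) nearest=20 d=6 new=(3,19) → add node 25 parent=20 cost=21

Path: 0 1 2 3 4 5 7 8 9 11 12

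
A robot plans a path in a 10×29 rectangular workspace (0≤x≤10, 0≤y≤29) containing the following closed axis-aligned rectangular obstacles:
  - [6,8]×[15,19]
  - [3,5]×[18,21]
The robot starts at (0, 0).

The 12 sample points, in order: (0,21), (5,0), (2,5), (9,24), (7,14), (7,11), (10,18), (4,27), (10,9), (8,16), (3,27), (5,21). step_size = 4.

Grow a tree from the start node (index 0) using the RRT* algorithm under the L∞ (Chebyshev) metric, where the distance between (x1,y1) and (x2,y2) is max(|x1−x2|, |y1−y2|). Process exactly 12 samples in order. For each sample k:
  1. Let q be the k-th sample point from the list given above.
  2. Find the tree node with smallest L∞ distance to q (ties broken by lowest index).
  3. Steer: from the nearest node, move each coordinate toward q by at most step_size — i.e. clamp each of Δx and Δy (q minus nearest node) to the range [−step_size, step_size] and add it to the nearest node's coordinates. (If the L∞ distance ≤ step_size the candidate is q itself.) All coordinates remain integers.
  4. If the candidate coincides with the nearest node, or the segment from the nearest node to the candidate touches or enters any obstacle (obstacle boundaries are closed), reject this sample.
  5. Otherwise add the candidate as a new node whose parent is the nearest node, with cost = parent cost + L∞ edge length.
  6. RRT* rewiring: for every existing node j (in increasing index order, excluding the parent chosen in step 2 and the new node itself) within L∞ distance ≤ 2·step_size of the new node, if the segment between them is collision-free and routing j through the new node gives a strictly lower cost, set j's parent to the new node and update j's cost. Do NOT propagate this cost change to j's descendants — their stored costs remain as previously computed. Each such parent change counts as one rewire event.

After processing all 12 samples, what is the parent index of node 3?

Parent of node 3: 1

1. q=(0,21) nearest=0 d=21 new=(0,4) → add node 1 parent=0 cost=4
2. q=(5,0) nearest=0 d=5 new=(4,0) → add node 2 parent=0 cost=4
3. q=(2,5) nearest=1 d=2 new=(2,5) → add node 3 parent=1 cost=6
4. q=(9,24) nearest=3 d=19 new=(6,9) → add node 4 parent=3 cost=10
5. q=(7,14) nearest=4 d=5 new=(7,13) → add node 5 parent=4 cost=14
6. q=(7,11) nearest=4 d=2 new=(7,11) → add node 6 parent=4 cost=12
7. q=(10,18) nearest=5 d=5 new=(10,17) → add node 7 parent=5 cost=18
8. q=(4,27) nearest=7 d=10 new=(6,21) → blocked by [6,8]×[15,19], reject
9. q=(10,9) nearest=6 d=3 new=(10,9) → add node 8 parent=6 cost=15
10. q=(8,16) nearest=7 d=2 new=(8,16) → blocked by [6,8]×[15,19], reject
11. q=(3,27) nearest=7 d=10 new=(6,21) → blocked by [6,8]×[15,19], reject
12. q=(5,21) nearest=7 d=5 new=(6,21) → blocked by [6,8]×[15,19], reject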